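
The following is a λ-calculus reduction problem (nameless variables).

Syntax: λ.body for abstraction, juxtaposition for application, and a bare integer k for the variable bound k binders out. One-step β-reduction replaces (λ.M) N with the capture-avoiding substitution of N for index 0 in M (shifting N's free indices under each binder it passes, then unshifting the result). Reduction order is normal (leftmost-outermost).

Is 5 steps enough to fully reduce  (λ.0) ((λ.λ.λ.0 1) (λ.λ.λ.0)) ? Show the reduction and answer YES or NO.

  start: (λ.0) ((λ.λ.λ.0 1) (λ.λ.λ.0))
  →1  (λ.λ.λ.0 1) (λ.λ.λ.0)
  →2  λ.λ.0 1

Answer: YES — reaches normal form λ.λ.0 1 in 2 ≤ 5 steps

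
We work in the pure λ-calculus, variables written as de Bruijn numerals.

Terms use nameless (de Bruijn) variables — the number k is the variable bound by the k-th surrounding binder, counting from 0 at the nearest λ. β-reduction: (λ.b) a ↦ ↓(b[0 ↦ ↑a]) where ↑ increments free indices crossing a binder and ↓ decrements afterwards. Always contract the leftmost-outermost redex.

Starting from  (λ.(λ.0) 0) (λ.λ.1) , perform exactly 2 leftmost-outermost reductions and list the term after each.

Answer: after 2 steps: λ.λ.1

Working:
  start: (λ.(λ.0) 0) (λ.λ.1)
  step 1: (λ.0) (λ.λ.1)
  step 2: λ.λ.1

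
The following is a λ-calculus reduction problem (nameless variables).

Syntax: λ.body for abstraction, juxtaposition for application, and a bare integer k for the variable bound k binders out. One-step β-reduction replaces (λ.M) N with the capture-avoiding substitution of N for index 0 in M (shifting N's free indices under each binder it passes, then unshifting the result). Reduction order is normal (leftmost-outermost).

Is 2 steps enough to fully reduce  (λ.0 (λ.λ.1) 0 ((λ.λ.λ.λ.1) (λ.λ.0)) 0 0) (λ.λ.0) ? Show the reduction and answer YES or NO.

  start: (λ.0 (λ.λ.1) 0 ((λ.λ.λ.λ.1) (λ.λ.0)) 0 0) (λ.λ.0)
  [1] (λ.λ.0) (λ.λ.1) (λ.λ.0) ((λ.λ.λ.λ.1) (λ.λ.0)) (λ.λ.0) (λ.λ.0)
  [2] (λ.0) (λ.λ.0) ((λ.λ.λ.λ.1) (λ.λ.0)) (λ.λ.0) (λ.λ.0)

Answer: NO — after 2 steps the term is (λ.0) (λ.λ.0) ((λ.λ.λ.λ.1) (λ.λ.0)) (λ.λ.0) (λ.λ.0), not yet normal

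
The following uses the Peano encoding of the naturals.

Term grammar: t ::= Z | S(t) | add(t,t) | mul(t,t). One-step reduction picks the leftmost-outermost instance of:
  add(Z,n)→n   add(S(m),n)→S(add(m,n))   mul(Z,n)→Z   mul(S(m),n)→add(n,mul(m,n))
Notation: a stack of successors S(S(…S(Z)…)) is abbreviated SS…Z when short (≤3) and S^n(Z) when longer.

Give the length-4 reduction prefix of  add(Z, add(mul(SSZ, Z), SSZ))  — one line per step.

Answer: after 4 steps: add(add(Z, mul(Z, Z)), SSZ)

Reduction:
  start: add(Z, add(mul(SSZ, Z), SSZ))
  [1] add(mul(SSZ, Z), SSZ)
  [2] add(add(Z, mul(SZ, Z)), SSZ)
  [3] add(mul(SZ, Z), SSZ)
  [4] add(add(Z, mul(Z, Z)), SSZ)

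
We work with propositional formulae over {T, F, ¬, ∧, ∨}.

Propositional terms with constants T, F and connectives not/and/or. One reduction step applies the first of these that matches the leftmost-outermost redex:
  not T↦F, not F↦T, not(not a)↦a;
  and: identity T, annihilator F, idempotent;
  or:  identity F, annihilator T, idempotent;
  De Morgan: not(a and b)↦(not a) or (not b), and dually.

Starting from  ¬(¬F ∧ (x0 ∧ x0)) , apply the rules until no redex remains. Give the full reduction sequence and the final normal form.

Answer: normal form = ¬x0  (in 5 steps)

Reduction:
  start: ¬(¬F ∧ (x0 ∧ x0))
  →1  ¬¬F ∨ ¬(x0 ∧ x0)
  →2  F ∨ ¬(x0 ∧ x0)
  →3  ¬(x0 ∧ x0)
  →4  ¬x0 ∨ ¬x0
  →5  ¬x0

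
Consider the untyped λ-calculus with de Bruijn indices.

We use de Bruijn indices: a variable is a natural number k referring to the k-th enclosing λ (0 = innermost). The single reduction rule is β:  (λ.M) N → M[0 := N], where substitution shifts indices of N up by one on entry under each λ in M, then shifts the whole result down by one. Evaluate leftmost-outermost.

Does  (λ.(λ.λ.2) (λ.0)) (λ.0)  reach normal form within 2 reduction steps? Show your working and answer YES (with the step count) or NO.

Answer: YES — reaches normal form λ.λ.0 in 2 ≤ 2 steps

Working:
  start: (λ.(λ.λ.2) (λ.0)) (λ.0)
  step 1: (λ.λ.λ.0) (λ.0)
  step 2: λ.λ.0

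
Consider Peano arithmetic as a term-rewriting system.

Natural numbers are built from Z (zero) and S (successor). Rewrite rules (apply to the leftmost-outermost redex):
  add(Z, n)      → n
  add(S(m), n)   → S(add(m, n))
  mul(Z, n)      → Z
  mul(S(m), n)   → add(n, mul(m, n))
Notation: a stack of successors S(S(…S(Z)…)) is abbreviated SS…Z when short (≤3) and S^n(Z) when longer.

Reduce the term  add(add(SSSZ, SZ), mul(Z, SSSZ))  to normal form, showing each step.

Answer: normal form = S^4(Z)  (in 10 steps)

Derivation:
  start: add(add(SSSZ, SZ), mul(Z, SSSZ))
  →1  add(S(add(SSZ, SZ)), mul(Z, SSSZ))
  →2  S(add(add(SSZ, SZ), mul(Z, SSSZ)))
  →3  S(add(S(add(SZ, SZ)), mul(Z, SSSZ)))
  →4  S(S(add(add(SZ, SZ), mul(Z, SSSZ))))
  →5  S(S(add(S(add(Z, SZ)), mul(Z, SSSZ))))
  →6  S(S(S(add(add(Z, SZ), mul(Z, SSSZ)))))
  →7  S(S(S(add(SZ, mul(Z, SSSZ)))))
  →8  S(S(S(S(add(Z, mul(Z, SSSZ))))))
  →9  S(S(S(S(mul(Z, SSSZ)))))
  →10  S^4(Z)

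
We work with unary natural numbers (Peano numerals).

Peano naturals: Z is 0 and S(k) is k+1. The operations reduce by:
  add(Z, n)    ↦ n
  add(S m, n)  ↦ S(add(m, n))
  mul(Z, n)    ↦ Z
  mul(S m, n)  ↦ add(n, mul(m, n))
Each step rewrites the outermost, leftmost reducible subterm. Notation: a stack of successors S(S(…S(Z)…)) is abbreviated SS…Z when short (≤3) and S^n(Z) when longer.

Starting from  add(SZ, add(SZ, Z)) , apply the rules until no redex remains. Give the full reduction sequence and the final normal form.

  start: add(SZ, add(SZ, Z))
  step 1: S(add(Z, add(SZ, Z)))
  step 2: S(add(SZ, Z))
  step 3: S(S(add(Z, Z)))
  step 4: SSZ

Answer: normal form = SSZ  (in 4 steps)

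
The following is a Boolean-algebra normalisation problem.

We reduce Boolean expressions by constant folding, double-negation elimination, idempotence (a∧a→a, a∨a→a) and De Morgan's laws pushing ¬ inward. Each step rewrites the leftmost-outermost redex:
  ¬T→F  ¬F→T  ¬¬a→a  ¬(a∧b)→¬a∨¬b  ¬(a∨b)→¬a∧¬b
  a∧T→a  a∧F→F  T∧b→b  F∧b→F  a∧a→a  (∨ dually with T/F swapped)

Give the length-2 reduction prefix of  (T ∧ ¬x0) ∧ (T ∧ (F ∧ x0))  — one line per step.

  start: (T ∧ ¬x0) ∧ (T ∧ (F ∧ x0))
  [1] ¬x0 ∧ (T ∧ (F ∧ x0))
  [2] ¬x0 ∧ (F ∧ x0)

Answer: after 2 steps: ¬x0 ∧ (F ∧ x0)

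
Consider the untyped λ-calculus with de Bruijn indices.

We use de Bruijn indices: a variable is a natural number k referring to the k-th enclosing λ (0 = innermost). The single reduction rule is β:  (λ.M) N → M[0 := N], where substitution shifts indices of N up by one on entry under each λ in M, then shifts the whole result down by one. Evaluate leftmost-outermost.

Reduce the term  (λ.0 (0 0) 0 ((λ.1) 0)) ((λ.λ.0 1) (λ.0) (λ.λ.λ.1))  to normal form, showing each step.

  start: (λ.0 (0 0) 0 ((λ.1) 0)) ((λ.λ.0 1) (λ.0) (λ.λ.λ.1))
  [1] (λ.λ.0 1) (λ.0) (λ.λ.λ.1) ((λ.λ.0 1) (λ.0) (λ.λ.λ.1) ((λ.λ.0 1) (λ.0) (λ.λ.λ.1))) ((λ.λ.0 1) (λ.0) (λ.λ.λ.1)) ((λ.(λ.λ.0 1) (λ.0) (λ.λ.λ.1)) ((λ.λ.0 1) (λ.0) (λ.λ.λ.1)))
  [2] (λ.0 (λ.0)) (λ.λ.λ.1) ((λ.λ.0 1) (λ.0) (λ.λ.λ.1) ((λ.λ.0 1) (λ.0) (λ.λ.λ.1))) ((λ.λ.0 1) (λ.0) (λ.λ.λ.1)) ((λ.(λ.λ.0 1) (λ.0) (λ.λ.λ.1)) ((λ.λ.0 1) (λ.0) (λ.λ.λ.1)))
  [3] (λ.λ.λ.1) (λ.0) ((λ.λ.0 1) (λ.0) (λ.λ.λ.1) ((λ.λ.0 1) (λ.0) (λ.λ.λ.1))) ((λ.λ.0 1) (λ.0) (λ.λ.λ.1)) ((λ.(λ.λ.0 1) (λ.0) (λ.λ.λ.1)) ((λ.λ.0 1) (λ.0) (λ.λ.λ.1)))
  [4] (λ.λ.1) ((λ.λ.0 1) (λ.0) (λ.λ.λ.1) ((λ.λ.0 1) (λ.0) (λ.λ.λ.1))) ((λ.λ.0 1) (λ.0) (λ.λ.λ.1)) ((λ.(λ.λ.0 1) (λ.0) (λ.λ.λ.1)) ((λ.λ.0 1) (λ.0) (λ.λ.λ.1)))
  [5] (λ.(λ.λ.0 1) (λ.0) (λ.λ.λ.1) ((λ.λ.0 1) (λ.0) (λ.λ.λ.1))) ((λ.λ.0 1) (λ.0) (λ.λ.λ.1)) ((λ.(λ.λ.0 1) (λ.0) (λ.λ.λ.1)) ((λ.λ.0 1) (λ.0) (λ.λ.λ.1)))
  [6] (λ.λ.0 1) (λ.0) (λ.λ.λ.1) ((λ.λ.0 1) (λ.0) (λ.λ.λ.1)) ((λ.(λ.λ.0 1) (λ.0) (λ.λ.λ.1)) ((λ.λ.0 1) (λ.0) (λ.λ.λ.1)))
  [7] (λ.0 (λ.0)) (λ.λ.λ.1) ((λ.λ.0 1) (λ.0) (λ.λ.λ.1)) ((λ.(λ.λ.0 1) (λ.0) (λ.λ.λ.1)) ((λ.λ.0 1) (λ.0) (λ.λ.λ.1)))
  [8] (λ.λ.λ.1) (λ.0) ((λ.λ.0 1) (λ.0) (λ.λ.λ.1)) ((λ.(λ.λ.0 1) (λ.0) (λ.λ.λ.1)) ((λ.λ.0 1) (λ.0) (λ.λ.λ.1)))
  [9] (λ.λ.1) ((λ.λ.0 1) (λ.0) (λ.λ.λ.1)) ((λ.(λ.λ.0 1) (λ.0) (λ.λ.λ.1)) ((λ.λ.0 1) (λ.0) (λ.λ.λ.1)))
  [10] (λ.(λ.λ.0 1) (λ.0) (λ.λ.λ.1)) ((λ.(λ.λ.0 1) (λ.0) (λ.λ.λ.1)) ((λ.λ.0 1) (λ.0) (λ.λ.λ.1)))
  [11] (λ.λ.0 1) (λ.0) (λ.λ.λ.1)
  [12] (λ.0 (λ.0)) (λ.λ.λ.1)
  [13] (λ.λ.λ.1) (λ.0)
  [14] λ.λ.1

Answer: normal form = λ.λ.1  (in 14 steps)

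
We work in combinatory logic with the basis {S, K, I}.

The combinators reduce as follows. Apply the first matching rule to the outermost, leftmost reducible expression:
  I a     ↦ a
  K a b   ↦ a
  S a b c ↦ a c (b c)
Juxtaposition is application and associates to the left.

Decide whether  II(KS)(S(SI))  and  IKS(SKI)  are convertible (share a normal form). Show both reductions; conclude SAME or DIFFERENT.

Answer: SAME — A ⇓ S, B ⇓ S

Reduction:
Term A:
  start: II(KS)(S(SI))
  step 1: I(KS)(S(SI))
  step 2: KS(S(SI))
  step 3: S

Term B:
  start: IKS(SKI)
  step 1: KS(SKI)
  step 2: S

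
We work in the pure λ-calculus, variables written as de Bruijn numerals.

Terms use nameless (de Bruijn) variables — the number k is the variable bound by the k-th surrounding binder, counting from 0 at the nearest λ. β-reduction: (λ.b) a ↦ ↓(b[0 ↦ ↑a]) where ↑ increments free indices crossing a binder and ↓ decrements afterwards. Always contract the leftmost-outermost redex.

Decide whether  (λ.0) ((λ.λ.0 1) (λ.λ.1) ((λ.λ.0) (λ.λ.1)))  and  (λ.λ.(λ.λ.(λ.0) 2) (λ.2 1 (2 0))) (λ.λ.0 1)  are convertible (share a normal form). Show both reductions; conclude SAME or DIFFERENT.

Term A:
  start: (λ.0) ((λ.λ.0 1) (λ.λ.1) ((λ.λ.0) (λ.λ.1)))
  step 1: (λ.λ.0 1) (λ.λ.1) ((λ.λ.0) (λ.λ.1))
  step 2: (λ.0 (λ.λ.1)) ((λ.λ.0) (λ.λ.1))
  step 3: (λ.λ.0) (λ.λ.1) (λ.λ.1)
  step 4: (λ.0) (λ.λ.1)
  step 5: λ.λ.1

Term B:
  start: (λ.λ.(λ.λ.(λ.0) 2) (λ.2 1 (2 0))) (λ.λ.0 1)
  step 1: λ.(λ.λ.(λ.0) 2) (λ.(λ.λ.0 1) 1 ((λ.λ.0 1) 0))
  step 2: λ.λ.(λ.0) 1
  step 3: λ.λ.1

Answer: SAME — A ⇓ λ.λ.1, B ⇓ λ.λ.1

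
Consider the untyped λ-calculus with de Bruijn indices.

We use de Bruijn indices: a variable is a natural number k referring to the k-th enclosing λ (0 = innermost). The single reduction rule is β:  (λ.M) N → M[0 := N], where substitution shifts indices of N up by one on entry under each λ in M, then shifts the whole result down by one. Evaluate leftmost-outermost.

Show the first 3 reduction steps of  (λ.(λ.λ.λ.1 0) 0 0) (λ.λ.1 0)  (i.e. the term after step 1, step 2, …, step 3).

Answer: after 3 steps: λ.(λ.λ.1 0) 0

Working:
  start: (λ.(λ.λ.λ.1 0) 0 0) (λ.λ.1 0)
  →1  (λ.λ.λ.1 0) (λ.λ.1 0) (λ.λ.1 0)
  →2  (λ.λ.1 0) (λ.λ.1 0)
  →3  λ.(λ.λ.1 0) 0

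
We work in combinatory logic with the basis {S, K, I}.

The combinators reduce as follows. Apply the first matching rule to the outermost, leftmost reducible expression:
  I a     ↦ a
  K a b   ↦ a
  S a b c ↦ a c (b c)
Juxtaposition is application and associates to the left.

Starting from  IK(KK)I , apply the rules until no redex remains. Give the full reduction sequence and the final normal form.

  start: IK(KK)I
  step 1: K(KK)I
  step 2: KK

Answer: normal form = KK  (in 2 steps)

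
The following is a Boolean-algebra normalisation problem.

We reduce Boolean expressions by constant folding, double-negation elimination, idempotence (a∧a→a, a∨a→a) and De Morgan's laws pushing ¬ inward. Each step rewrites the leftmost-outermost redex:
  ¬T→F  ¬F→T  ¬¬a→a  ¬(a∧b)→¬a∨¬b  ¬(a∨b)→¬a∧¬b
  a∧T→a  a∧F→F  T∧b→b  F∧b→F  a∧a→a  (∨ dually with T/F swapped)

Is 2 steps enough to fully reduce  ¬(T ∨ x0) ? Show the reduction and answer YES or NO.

  start: ¬(T ∨ x0)
  step 1: ¬T ∧ ¬x0
  step 2: F ∧ ¬x0

Answer: NO — after 2 steps the term is F ∧ ¬x0, not yet normal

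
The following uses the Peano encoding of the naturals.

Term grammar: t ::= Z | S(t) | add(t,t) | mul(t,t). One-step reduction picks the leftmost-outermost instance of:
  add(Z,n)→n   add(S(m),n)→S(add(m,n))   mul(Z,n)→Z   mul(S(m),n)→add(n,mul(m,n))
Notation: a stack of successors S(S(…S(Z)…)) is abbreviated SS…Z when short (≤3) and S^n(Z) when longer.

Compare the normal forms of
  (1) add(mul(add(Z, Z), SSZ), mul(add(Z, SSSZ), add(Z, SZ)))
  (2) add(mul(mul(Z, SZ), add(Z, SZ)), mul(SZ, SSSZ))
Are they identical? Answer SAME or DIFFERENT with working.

Answer: SAME — A ⇓ SSSZ, B ⇓ SSSZ

Working:
Term A:
  start: add(mul(add(Z, Z), SSZ), mul(add(Z, SSSZ), add(Z, SZ)))
  [1] add(mul(Z, SSZ), mul(add(Z, SSSZ), add(Z, SZ)))
  [2] add(Z, mul(add(Z, SSSZ), add(Z, SZ)))
  [3] mul(add(Z, SSSZ), add(Z, SZ))
  [4] mul(SSSZ, add(Z, SZ))
  [5] add(add(Z, SZ), mul(SSZ, add(Z, SZ)))
  [6] add(SZ, mul(SSZ, add(Z, SZ)))
  [7] S(add(Z, mul(SSZ, add(Z, SZ))))
  [8] S(mul(SSZ, add(Z, SZ)))
  [9] S(add(add(Z, SZ), mul(SZ, add(Z, SZ))))
  [10] S(add(SZ, mul(SZ, add(Z, SZ))))
  [11] S(S(add(Z, mul(SZ, add(Z, SZ)))))
  [12] S(S(mul(SZ, add(Z, SZ))))
  [13] S(S(add(add(Z, SZ), mul(Z, add(Z, SZ)))))
  [14] S(S(add(SZ, mul(Z, add(Z, SZ)))))
  [15] S(S(S(add(Z, mul(Z, add(Z, SZ))))))
  [16] S(S(S(mul(Z, add(Z, SZ)))))
  [17] SSSZ

Term B:
  start: add(mul(mul(Z, SZ), add(Z, SZ)), mul(SZ, SSSZ))
  [1] add(mul(Z, add(Z, SZ)), mul(SZ, SSSZ))
  [2] add(Z, mul(SZ, SSSZ))
  [3] mul(SZ, SSSZ)
  [4] add(SSSZ, mul(Z, SSSZ))
  [5] S(add(SSZ, mul(Z, SSSZ)))
  [6] S(S(add(SZ, mul(Z, SSSZ))))
  [7] S(S(S(add(Z, mul(Z, SSSZ)))))
  [8] S(S(S(mul(Z, SSSZ))))
  [9] SSSZ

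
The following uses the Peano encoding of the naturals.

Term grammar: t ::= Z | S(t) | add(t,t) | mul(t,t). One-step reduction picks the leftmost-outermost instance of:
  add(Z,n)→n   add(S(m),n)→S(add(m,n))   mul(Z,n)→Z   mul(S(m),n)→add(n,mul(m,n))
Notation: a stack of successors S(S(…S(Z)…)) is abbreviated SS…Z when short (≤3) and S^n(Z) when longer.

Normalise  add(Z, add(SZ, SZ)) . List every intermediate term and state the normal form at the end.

  start: add(Z, add(SZ, SZ))
  [1] add(SZ, SZ)
  [2] S(add(Z, SZ))
  [3] SSZ

Answer: normal form = SSZ  (in 3 steps)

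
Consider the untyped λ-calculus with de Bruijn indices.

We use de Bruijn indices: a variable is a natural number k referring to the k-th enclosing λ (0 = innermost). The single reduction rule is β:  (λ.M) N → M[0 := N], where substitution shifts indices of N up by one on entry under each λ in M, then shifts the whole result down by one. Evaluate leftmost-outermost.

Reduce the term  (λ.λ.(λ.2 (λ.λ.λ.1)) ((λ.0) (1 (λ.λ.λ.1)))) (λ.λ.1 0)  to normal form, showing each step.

Answer: normal form = λ.λ.λ.λ.1  (in 4 steps)

Derivation:
  start: (λ.λ.(λ.2 (λ.λ.λ.1)) ((λ.0) (1 (λ.λ.λ.1)))) (λ.λ.1 0)
  step 1: λ.(λ.(λ.λ.1 0) (λ.λ.λ.1)) ((λ.0) ((λ.λ.1 0) (λ.λ.λ.1)))
  step 2: λ.(λ.λ.1 0) (λ.λ.λ.1)
  step 3: λ.λ.(λ.λ.λ.1) 0
  step 4: λ.λ.λ.λ.1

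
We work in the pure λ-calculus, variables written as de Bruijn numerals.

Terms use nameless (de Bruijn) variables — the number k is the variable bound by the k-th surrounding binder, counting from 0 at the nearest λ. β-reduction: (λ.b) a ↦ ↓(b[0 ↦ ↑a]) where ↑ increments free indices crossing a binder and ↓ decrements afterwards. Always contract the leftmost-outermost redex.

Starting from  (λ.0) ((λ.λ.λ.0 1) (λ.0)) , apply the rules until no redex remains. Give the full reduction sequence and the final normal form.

  start: (λ.0) ((λ.λ.λ.0 1) (λ.0))
  step 1: (λ.λ.λ.0 1) (λ.0)
  step 2: λ.λ.0 1

Answer: normal form = λ.λ.0 1  (in 2 steps)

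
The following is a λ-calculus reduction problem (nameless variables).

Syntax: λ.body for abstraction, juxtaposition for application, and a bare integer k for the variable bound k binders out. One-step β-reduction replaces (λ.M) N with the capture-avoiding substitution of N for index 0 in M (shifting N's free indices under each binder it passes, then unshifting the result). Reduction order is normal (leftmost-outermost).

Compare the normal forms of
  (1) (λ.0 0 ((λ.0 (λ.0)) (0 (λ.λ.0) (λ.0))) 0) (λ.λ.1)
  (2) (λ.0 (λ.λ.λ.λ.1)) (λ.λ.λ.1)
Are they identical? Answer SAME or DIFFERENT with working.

Answer: DIFFERENT — A ⇓ λ.λ.λ.1, B ⇓ λ.λ.1

Working:
Term A:
  start: (λ.0 0 ((λ.0 (λ.0)) (0 (λ.λ.0) (λ.0))) 0) (λ.λ.1)
  [1] (λ.λ.1) (λ.λ.1) ((λ.0 (λ.0)) ((λ.λ.1) (λ.λ.0) (λ.0))) (λ.λ.1)
  [2] (λ.λ.λ.1) ((λ.0 (λ.0)) ((λ.λ.1) (λ.λ.0) (λ.0))) (λ.λ.1)
  [3] (λ.λ.1) (λ.λ.1)
  [4] λ.λ.λ.1

Term B:
  start: (λ.0 (λ.λ.λ.λ.1)) (λ.λ.λ.1)
  [1] (λ.λ.λ.1) (λ.λ.λ.λ.1)
  [2] λ.λ.1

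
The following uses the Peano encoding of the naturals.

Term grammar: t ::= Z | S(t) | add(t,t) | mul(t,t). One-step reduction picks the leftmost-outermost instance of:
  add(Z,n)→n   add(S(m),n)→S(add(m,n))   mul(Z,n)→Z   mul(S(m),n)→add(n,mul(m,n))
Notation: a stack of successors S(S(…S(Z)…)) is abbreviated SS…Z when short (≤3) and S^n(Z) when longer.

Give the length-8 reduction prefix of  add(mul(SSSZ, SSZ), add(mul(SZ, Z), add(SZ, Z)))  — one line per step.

Answer: after 8 steps: S(S(add(S(add(SZ, mul(SZ, SSZ))), add(mul(SZ, Z), add(SZ, Z)))))

Reduction:
  start: add(mul(SSSZ, SSZ), add(mul(SZ, Z), add(SZ, Z)))
  [1] add(add(SSZ, mul(SSZ, SSZ)), add(mul(SZ, Z), add(SZ, Z)))
  [2] add(S(add(SZ, mul(SSZ, SSZ))), add(mul(SZ, Z), add(SZ, Z)))
  [3] S(add(add(SZ, mul(SSZ, SSZ)), add(mul(SZ, Z), add(SZ, Z))))
  [4] S(add(S(add(Z, mul(SSZ, SSZ))), add(mul(SZ, Z), add(SZ, Z))))
  [5] S(S(add(add(Z, mul(SSZ, SSZ)), add(mul(SZ, Z), add(SZ, Z)))))
  [6] S(S(add(mul(SSZ, SSZ), add(mul(SZ, Z), add(SZ, Z)))))
  [7] S(S(add(add(SSZ, mul(SZ, SSZ)), add(mul(SZ, Z), add(SZ, Z)))))
  [8] S(S(add(S(add(SZ, mul(SZ, SSZ))), add(mul(SZ, Z), add(SZ, Z)))))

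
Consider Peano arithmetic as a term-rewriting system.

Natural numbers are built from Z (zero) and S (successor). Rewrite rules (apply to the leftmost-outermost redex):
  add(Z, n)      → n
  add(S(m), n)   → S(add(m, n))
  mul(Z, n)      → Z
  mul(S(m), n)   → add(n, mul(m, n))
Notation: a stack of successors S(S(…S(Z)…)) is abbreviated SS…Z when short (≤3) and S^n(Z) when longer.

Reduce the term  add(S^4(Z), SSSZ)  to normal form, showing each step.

Answer: normal form = S^7(Z)  (in 5 steps)

Derivation:
  start: add(S^4(Z), SSSZ)
  →1  S(add(SSSZ, SSSZ))
  →2  S(S(add(SSZ, SSSZ)))
  →3  S(S(S(add(SZ, SSSZ))))
  →4  S(S(S(S(add(Z, SSSZ)))))
  →5  S^7(Z)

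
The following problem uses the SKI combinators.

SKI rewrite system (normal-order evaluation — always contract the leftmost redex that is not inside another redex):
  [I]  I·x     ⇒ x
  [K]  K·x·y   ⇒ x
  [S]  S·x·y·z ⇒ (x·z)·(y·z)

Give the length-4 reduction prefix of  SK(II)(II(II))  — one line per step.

  start: SK(II)(II(II))
  step 1: K(II(II))(II(II(II)))
  step 2: II(II)
  step 3: I(II)
  step 4: II

Answer: after 4 steps: II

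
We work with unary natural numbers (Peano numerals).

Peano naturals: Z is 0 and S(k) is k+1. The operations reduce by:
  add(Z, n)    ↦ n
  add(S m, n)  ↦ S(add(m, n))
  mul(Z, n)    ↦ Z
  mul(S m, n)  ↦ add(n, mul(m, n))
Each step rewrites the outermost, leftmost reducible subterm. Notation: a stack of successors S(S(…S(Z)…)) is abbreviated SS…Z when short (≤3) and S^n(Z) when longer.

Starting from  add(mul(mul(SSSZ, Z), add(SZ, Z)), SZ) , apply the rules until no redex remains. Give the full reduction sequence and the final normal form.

  start: add(mul(mul(SSSZ, Z), add(SZ, Z)), SZ)
  step 1: add(mul(add(Z, mul(SSZ, Z)), add(SZ, Z)), SZ)
  step 2: add(mul(mul(SSZ, Z), add(SZ, Z)), SZ)
  step 3: add(mul(add(Z, mul(SZ, Z)), add(SZ, Z)), SZ)
  step 4: add(mul(mul(SZ, Z), add(SZ, Z)), SZ)
  step 5: add(mul(add(Z, mul(Z, Z)), add(SZ, Z)), SZ)
  step 6: add(mul(mul(Z, Z), add(SZ, Z)), SZ)
  step 7: add(mul(Z, add(SZ, Z)), SZ)
  step 8: add(Z, SZ)
  step 9: SZ

Answer: normal form = SZ  (in 9 steps)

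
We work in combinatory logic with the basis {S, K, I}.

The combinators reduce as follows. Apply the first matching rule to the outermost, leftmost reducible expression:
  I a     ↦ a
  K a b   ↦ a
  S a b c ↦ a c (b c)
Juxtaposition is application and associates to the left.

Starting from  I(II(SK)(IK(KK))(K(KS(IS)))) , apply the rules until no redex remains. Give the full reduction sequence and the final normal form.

  start: I(II(SK)(IK(KK))(K(KS(IS))))
  [1] II(SK)(IK(KK))(K(KS(IS)))
  [2] I(SK)(IK(KK))(K(KS(IS)))
  [3] SK(IK(KK))(K(KS(IS)))
  [4] K(K(KS(IS)))(IK(KK)(K(KS(IS))))
  [5] K(KS(IS))
  [6] KS

Answer: normal form = KS  (in 6 steps)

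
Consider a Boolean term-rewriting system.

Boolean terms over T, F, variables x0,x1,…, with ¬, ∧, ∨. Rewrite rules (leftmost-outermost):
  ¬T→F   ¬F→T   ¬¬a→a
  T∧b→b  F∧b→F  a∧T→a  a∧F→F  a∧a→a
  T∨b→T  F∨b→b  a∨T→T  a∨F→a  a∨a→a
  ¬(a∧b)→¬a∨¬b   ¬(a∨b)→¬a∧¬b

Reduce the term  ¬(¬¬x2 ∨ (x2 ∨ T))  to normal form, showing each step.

  start: ¬(¬¬x2 ∨ (x2 ∨ T))
  →1  ¬¬¬x2 ∧ ¬(x2 ∨ T)
  →2  ¬x2 ∧ ¬(x2 ∨ T)
  →3  ¬x2 ∧ (¬x2 ∧ ¬T)
  →4  ¬x2 ∧ (¬x2 ∧ F)
  →5  ¬x2 ∧ F
  →6  F

Answer: normal form = F  (in 6 steps)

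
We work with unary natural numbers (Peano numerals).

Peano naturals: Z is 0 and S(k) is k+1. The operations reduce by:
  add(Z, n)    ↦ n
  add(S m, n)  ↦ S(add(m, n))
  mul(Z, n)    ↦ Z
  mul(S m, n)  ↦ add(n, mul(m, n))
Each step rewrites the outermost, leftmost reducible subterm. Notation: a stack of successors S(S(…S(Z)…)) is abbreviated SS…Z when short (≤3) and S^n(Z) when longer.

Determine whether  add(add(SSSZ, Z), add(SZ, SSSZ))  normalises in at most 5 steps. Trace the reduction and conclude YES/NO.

Answer: NO — after 5 steps the term is S(S(add(S(add(Z, Z)), add(SZ, SSSZ)))), not yet normal

Derivation:
  start: add(add(SSSZ, Z), add(SZ, SSSZ))
  →1  add(S(add(SSZ, Z)), add(SZ, SSSZ))
  →2  S(add(add(SSZ, Z), add(SZ, SSSZ)))
  →3  S(add(S(add(SZ, Z)), add(SZ, SSSZ)))
  →4  S(S(add(add(SZ, Z), add(SZ, SSSZ))))
  →5  S(S(add(S(add(Z, Z)), add(SZ, SSSZ))))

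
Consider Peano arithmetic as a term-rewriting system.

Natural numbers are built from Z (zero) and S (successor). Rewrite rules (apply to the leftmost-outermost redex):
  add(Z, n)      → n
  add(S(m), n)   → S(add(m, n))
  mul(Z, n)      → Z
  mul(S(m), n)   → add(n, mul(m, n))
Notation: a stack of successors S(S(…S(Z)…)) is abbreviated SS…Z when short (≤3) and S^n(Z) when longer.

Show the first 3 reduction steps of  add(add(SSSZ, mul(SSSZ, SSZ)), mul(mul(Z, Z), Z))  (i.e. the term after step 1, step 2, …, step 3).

  start: add(add(SSSZ, mul(SSSZ, SSZ)), mul(mul(Z, Z), Z))
  step 1: add(S(add(SSZ, mul(SSSZ, SSZ))), mul(mul(Z, Z), Z))
  step 2: S(add(add(SSZ, mul(SSSZ, SSZ)), mul(mul(Z, Z), Z)))
  step 3: S(add(S(add(SZ, mul(SSSZ, SSZ))), mul(mul(Z, Z), Z)))

Answer: after 3 steps: S(add(S(add(SZ, mul(SSSZ, SSZ))), mul(mul(Z, Z), Z)))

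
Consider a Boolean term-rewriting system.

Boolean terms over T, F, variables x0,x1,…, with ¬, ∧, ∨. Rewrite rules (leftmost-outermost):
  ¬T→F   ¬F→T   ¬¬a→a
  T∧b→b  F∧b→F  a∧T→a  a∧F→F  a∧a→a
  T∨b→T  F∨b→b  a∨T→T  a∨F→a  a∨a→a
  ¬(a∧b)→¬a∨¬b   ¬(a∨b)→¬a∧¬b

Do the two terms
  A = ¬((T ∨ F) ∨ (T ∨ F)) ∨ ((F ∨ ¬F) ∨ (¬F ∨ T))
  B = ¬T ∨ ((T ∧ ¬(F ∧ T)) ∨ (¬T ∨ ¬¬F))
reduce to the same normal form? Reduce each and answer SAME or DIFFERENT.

Answer: SAME — A ⇓ T, B ⇓ T

Working:
Term A:
  start: ¬((T ∨ F) ∨ (T ∨ F)) ∨ ((F ∨ ¬F) ∨ (¬F ∨ T))
  [1] (¬(T ∨ F) ∧ ¬(T ∨ F)) ∨ ((F ∨ ¬F) ∨ (¬F ∨ T))
  [2] ¬(T ∨ F) ∨ ((F ∨ ¬F) ∨ (¬F ∨ T))
  [3] (¬T ∧ ¬F) ∨ ((F ∨ ¬F) ∨ (¬F ∨ T))
  [4] (F ∧ ¬F) ∨ ((F ∨ ¬F) ∨ (¬F ∨ T))
  [5] F ∨ ((F ∨ ¬F) ∨ (¬F ∨ T))
  [6] (F ∨ ¬F) ∨ (¬F ∨ T)
  [7] ¬F ∨ (¬F ∨ T)
  [8] T ∨ (¬F ∨ T)
  [9] T

Term B:
  start: ¬T ∨ ((T ∧ ¬(F ∧ T)) ∨ (¬T ∨ ¬¬F))
  [1] F ∨ ((T ∧ ¬(F ∧ T)) ∨ (¬T ∨ ¬¬F))
  [2] (T ∧ ¬(F ∧ T)) ∨ (¬T ∨ ¬¬F)
  [3] ¬(F ∧ T) ∨ (¬T ∨ ¬¬F)
  [4] (¬F ∨ ¬T) ∨ (¬T ∨ ¬¬F)
  [5] (T ∨ ¬T) ∨ (¬T ∨ ¬¬F)
  [6] T ∨ (¬T ∨ ¬¬F)
  [7] T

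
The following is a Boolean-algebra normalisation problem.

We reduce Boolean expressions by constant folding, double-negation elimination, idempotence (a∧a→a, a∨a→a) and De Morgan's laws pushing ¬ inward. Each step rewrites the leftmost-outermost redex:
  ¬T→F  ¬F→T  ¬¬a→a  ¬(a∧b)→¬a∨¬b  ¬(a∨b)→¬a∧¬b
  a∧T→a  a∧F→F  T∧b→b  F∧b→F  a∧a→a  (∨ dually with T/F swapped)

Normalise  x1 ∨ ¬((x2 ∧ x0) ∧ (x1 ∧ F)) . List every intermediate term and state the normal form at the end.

Answer: normal form = T  (in 7 steps)

Derivation:
  start: x1 ∨ ¬((x2 ∧ x0) ∧ (x1 ∧ F))
  [1] x1 ∨ (¬(x2 ∧ x0) ∨ ¬(x1 ∧ F))
  [2] x1 ∨ ((¬x2 ∨ ¬x0) ∨ ¬(x1 ∧ F))
  [3] x1 ∨ ((¬x2 ∨ ¬x0) ∨ (¬x1 ∨ ¬F))
  [4] x1 ∨ ((¬x2 ∨ ¬x0) ∨ (¬x1 ∨ T))
  [5] x1 ∨ ((¬x2 ∨ ¬x0) ∨ T)
  [6] x1 ∨ T
  [7] T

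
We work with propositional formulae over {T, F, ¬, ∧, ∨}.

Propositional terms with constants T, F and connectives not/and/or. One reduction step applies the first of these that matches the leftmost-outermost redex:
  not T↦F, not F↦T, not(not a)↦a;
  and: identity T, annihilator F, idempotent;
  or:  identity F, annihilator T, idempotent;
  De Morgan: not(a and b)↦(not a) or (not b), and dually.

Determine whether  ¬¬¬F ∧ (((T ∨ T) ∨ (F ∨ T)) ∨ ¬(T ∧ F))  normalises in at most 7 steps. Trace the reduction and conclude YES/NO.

  start: ¬¬¬F ∧ (((T ∨ T) ∨ (F ∨ T)) ∨ ¬(T ∧ F))
  [1] ¬F ∧ (((T ∨ T) ∨ (F ∨ T)) ∨ ¬(T ∧ F))
  [2] T ∧ (((T ∨ T) ∨ (F ∨ T)) ∨ ¬(T ∧ F))
  [3] ((T ∨ T) ∨ (F ∨ T)) ∨ ¬(T ∧ F)
  [4] (T ∨ (F ∨ T)) ∨ ¬(T ∧ F)
  [5] T ∨ ¬(T ∧ F)
  [6] T

Answer: YES — reaches normal form T in 6 ≤ 7 steps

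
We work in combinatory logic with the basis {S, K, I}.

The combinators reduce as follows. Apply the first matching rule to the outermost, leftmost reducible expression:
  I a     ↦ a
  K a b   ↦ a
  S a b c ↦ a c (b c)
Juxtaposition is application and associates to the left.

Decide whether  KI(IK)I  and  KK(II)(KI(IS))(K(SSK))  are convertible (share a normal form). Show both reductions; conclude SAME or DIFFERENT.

Term A:
  start: KI(IK)I
  step 1: II
  step 2: I

Term B:
  start: KK(II)(KI(IS))(K(SSK))
  step 1: K(KI(IS))(K(SSK))
  step 2: KI(IS)
  step 3: I

Answer: SAME — A ⇓ I, B ⇓ I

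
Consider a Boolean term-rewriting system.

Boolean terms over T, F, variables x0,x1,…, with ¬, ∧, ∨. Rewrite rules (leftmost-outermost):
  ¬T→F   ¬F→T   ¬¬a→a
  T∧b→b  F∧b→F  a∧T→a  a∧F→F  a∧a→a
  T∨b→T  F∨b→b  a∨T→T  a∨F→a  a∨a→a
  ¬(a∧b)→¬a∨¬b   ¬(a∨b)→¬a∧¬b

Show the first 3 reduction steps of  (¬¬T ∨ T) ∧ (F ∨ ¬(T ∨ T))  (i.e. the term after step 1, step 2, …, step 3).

  start: (¬¬T ∨ T) ∧ (F ∨ ¬(T ∨ T))
  step 1: T ∧ (F ∨ ¬(T ∨ T))
  step 2: F ∨ ¬(T ∨ T)
  step 3: ¬(T ∨ T)

Answer: after 3 steps: ¬(T ∨ T)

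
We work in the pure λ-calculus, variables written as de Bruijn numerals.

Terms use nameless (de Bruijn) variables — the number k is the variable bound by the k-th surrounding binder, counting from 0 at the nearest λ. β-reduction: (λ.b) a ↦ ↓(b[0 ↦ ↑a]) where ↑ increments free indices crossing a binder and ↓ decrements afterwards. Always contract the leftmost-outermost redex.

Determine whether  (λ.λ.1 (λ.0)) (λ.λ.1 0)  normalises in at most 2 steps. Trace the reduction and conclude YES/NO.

Answer: NO — after 2 steps the term is λ.λ.(λ.0) 0, not yet normal

Derivation:
  start: (λ.λ.1 (λ.0)) (λ.λ.1 0)
  →1  λ.(λ.λ.1 0) (λ.0)
  →2  λ.λ.(λ.0) 0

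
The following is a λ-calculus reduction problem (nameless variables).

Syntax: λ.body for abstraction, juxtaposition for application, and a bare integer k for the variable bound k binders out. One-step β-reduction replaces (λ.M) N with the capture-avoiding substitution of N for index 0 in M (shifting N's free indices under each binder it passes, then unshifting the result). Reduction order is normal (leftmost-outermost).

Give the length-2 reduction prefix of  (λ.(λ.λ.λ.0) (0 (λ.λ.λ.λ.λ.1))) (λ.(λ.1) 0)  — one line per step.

Answer: after 2 steps: λ.λ.0

Reduction:
  start: (λ.(λ.λ.λ.0) (0 (λ.λ.λ.λ.λ.1))) (λ.(λ.1) 0)
  [1] (λ.λ.λ.0) ((λ.(λ.1) 0) (λ.λ.λ.λ.λ.1))
  [2] λ.λ.0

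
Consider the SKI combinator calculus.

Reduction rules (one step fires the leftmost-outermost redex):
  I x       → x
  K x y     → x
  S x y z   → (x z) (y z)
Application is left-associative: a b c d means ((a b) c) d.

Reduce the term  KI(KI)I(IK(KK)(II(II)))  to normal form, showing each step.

Answer: normal form = KK  (in 5 steps)

Derivation:
  start: KI(KI)I(IK(KK)(II(II)))
  →1  II(IK(KK)(II(II)))
  →2  I(IK(KK)(II(II)))
  →3  IK(KK)(II(II))
  →4  K(KK)(II(II))
  →5  KK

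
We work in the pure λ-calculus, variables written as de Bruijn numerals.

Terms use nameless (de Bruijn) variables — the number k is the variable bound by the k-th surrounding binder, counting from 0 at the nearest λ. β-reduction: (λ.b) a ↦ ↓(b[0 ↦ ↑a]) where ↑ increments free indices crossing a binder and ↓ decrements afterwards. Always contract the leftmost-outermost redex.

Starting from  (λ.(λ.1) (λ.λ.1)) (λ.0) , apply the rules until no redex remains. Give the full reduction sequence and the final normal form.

Answer: normal form = λ.0  (in 2 steps)

Reduction:
  start: (λ.(λ.1) (λ.λ.1)) (λ.0)
  [1] (λ.λ.0) (λ.λ.1)
  [2] λ.0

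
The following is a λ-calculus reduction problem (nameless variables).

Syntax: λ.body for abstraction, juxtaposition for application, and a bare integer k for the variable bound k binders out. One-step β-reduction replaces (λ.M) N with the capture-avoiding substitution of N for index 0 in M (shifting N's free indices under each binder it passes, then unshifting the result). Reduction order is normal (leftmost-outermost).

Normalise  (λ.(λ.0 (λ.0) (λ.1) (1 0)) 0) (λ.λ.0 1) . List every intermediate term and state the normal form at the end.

  start: (λ.(λ.0 (λ.0) (λ.1) (1 0)) 0) (λ.λ.0 1)
  step 1: (λ.0 (λ.0) (λ.1) ((λ.λ.0 1) 0)) (λ.λ.0 1)
  step 2: (λ.λ.0 1) (λ.0) (λ.λ.λ.0 1) ((λ.λ.0 1) (λ.λ.0 1))
  step 3: (λ.0 (λ.0)) (λ.λ.λ.0 1) ((λ.λ.0 1) (λ.λ.0 1))
  step 4: (λ.λ.λ.0 1) (λ.0) ((λ.λ.0 1) (λ.λ.0 1))
  step 5: (λ.λ.0 1) ((λ.λ.0 1) (λ.λ.0 1))
  step 6: λ.0 ((λ.λ.0 1) (λ.λ.0 1))
  step 7: λ.0 (λ.0 (λ.λ.0 1))

Answer: normal form = λ.0 (λ.0 (λ.λ.0 1))  (in 7 steps)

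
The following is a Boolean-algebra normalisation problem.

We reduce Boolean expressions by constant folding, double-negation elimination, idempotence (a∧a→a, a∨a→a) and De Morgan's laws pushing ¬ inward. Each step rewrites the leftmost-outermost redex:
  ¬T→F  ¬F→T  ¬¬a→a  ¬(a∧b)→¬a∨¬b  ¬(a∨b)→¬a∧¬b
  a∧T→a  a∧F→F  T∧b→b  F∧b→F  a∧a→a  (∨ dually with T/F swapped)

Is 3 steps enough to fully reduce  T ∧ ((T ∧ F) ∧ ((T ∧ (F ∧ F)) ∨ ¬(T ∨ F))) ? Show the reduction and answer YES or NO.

  start: T ∧ ((T ∧ F) ∧ ((T ∧ (F ∧ F)) ∨ ¬(T ∨ F)))
  →1  (T ∧ F) ∧ ((T ∧ (F ∧ F)) ∨ ¬(T ∨ F))
  →2  F ∧ ((T ∧ (F ∧ F)) ∨ ¬(T ∨ F))
  →3  F

Answer: YES — reaches normal form F in 3 ≤ 3 steps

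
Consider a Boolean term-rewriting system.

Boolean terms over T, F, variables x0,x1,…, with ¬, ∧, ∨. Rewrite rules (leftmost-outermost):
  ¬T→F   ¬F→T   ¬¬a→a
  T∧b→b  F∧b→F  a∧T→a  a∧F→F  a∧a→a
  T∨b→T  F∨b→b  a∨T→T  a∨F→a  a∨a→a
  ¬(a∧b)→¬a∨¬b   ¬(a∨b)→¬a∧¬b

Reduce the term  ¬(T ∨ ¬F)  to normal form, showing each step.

Answer: normal form = F  (in 3 steps)

Working:
  start: ¬(T ∨ ¬F)
  [1] ¬T ∧ ¬¬F
  [2] F ∧ ¬¬F
  [3] F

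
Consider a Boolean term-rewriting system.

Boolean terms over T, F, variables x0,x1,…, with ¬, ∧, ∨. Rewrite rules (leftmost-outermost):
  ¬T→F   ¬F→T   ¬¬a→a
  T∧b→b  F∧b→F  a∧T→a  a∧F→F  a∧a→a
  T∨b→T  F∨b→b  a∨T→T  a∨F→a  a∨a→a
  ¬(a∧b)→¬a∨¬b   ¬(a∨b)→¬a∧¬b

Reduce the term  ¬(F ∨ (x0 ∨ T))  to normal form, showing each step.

Answer: normal form = F  (in 6 steps)

Derivation:
  start: ¬(F ∨ (x0 ∨ T))
  →1  ¬F ∧ ¬(x0 ∨ T)
  →2  T ∧ ¬(x0 ∨ T)
  →3  ¬(x0 ∨ T)
  →4  ¬x0 ∧ ¬T
  →5  ¬x0 ∧ F
  →6  F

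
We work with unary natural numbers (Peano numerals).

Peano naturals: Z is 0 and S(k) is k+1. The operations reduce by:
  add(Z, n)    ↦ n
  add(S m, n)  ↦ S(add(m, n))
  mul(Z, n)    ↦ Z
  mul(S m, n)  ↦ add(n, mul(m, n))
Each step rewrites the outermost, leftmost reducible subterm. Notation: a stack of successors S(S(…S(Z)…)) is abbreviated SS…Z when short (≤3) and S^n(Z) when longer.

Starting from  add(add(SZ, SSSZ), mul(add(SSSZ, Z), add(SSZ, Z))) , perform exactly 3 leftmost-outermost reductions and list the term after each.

  start: add(add(SZ, SSSZ), mul(add(SSSZ, Z), add(SSZ, Z)))
  step 1: add(S(add(Z, SSSZ)), mul(add(SSSZ, Z), add(SSZ, Z)))
  step 2: S(add(add(Z, SSSZ), mul(add(SSSZ, Z), add(SSZ, Z))))
  step 3: S(add(SSSZ, mul(add(SSSZ, Z), add(SSZ, Z))))

Answer: after 3 steps: S(add(SSSZ, mul(add(SSSZ, Z), add(SSZ, Z))))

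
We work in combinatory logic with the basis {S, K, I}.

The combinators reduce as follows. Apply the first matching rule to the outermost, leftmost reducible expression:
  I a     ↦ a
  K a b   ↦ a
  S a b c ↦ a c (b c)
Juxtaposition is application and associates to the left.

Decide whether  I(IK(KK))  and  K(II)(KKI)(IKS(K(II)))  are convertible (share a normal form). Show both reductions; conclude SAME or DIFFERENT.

Term A:
  start: I(IK(KK))
  step 1: IK(KK)
  step 2: K(KK)

Term B:
  start: K(II)(KKI)(IKS(K(II)))
  step 1: II(IKS(K(II)))
  step 2: I(IKS(K(II)))
  step 3: IKS(K(II))
  step 4: KS(K(II))
  step 5: S

Answer: DIFFERENT — A ⇓ K(KK), B ⇓ S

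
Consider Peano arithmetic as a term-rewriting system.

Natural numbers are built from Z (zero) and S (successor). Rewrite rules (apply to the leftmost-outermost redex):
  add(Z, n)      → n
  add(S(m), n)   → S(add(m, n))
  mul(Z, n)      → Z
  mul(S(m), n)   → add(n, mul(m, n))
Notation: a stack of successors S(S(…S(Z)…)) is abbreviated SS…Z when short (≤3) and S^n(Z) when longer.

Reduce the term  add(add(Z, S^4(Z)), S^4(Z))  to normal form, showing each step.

Answer: normal form = S^8(Z)  (in 6 steps)

Reduction:
  start: add(add(Z, S^4(Z)), S^4(Z))
  →1  add(S^4(Z), S^4(Z))
  →2  S(add(SSSZ, S^4(Z)))
  →3  S(S(add(SSZ, S^4(Z))))
  →4  S(S(S(add(SZ, S^4(Z)))))
  →5  S(S(S(S(add(Z, S^4(Z))))))
  →6  S^8(Z)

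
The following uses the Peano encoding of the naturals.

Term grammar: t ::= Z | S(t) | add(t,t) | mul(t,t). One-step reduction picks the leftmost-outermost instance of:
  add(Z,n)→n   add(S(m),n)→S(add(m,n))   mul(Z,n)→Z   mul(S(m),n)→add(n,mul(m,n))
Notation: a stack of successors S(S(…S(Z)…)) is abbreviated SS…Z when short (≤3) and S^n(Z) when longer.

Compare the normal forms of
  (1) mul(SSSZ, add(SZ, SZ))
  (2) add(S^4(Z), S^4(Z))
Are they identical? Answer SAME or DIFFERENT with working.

Term A:
  start: mul(SSSZ, add(SZ, SZ))
  →1  add(add(SZ, SZ), mul(SSZ, add(SZ, SZ)))
  →2  add(S(add(Z, SZ)), mul(SSZ, add(SZ, SZ)))
  →3  S(add(add(Z, SZ), mul(SSZ, add(SZ, SZ))))
  →4  S(add(SZ, mul(SSZ, add(SZ, SZ))))
  →5  S(S(add(Z, mul(SSZ, add(SZ, SZ)))))
  →6  S(S(mul(SSZ, add(SZ, SZ))))
  →7  S(S(add(add(SZ, SZ), mul(SZ, add(SZ, SZ)))))
  →8  S(S(add(S(add(Z, SZ)), mul(SZ, add(SZ, SZ)))))
  →9  S(S(S(add(add(Z, SZ), mul(SZ, add(SZ, SZ))))))
  →10  S(S(S(add(SZ, mul(SZ, add(SZ, SZ))))))
  →11  S(S(S(S(add(Z, mul(SZ, add(SZ, SZ)))))))
  →12  S(S(S(S(mul(SZ, add(SZ, SZ))))))
  →13  S(S(S(S(add(add(SZ, SZ), mul(Z, add(SZ, SZ)))))))
  →14  S(S(S(S(add(S(add(Z, SZ)), mul(Z, add(SZ, SZ)))))))
  →15  S(S(S(S(S(add(add(Z, SZ), mul(Z, add(SZ, SZ))))))))
  →16  S(S(S(S(S(add(SZ, mul(Z, add(SZ, SZ))))))))
  →17  S(S(S(S(S(S(add(Z, mul(Z, add(SZ, SZ)))))))))
  →18  S(S(S(S(S(S(mul(Z, add(SZ, SZ))))))))
  →19  S^6(Z)

Term B:
  start: add(S^4(Z), S^4(Z))
  →1  S(add(SSSZ, S^4(Z)))
  →2  S(S(add(SSZ, S^4(Z))))
  →3  S(S(S(add(SZ, S^4(Z)))))
  →4  S(S(S(S(add(Z, S^4(Z))))))
  →5  S^8(Z)

Answer: DIFFERENT — A ⇓ S^6(Z), B ⇓ S^8(Z)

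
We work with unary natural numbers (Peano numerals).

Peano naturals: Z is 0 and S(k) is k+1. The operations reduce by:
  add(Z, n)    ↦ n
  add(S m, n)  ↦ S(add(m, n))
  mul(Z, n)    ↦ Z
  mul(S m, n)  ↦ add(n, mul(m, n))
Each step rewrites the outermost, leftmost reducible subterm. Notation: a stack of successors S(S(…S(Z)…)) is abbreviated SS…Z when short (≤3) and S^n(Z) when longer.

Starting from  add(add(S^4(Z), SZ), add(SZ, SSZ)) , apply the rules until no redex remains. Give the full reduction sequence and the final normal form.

  start: add(add(S^4(Z), SZ), add(SZ, SSZ))
  step 1: add(S(add(SSSZ, SZ)), add(SZ, SSZ))
  step 2: S(add(add(SSSZ, SZ), add(SZ, SSZ)))
  step 3: S(add(S(add(SSZ, SZ)), add(SZ, SSZ)))
  step 4: S(S(add(add(SSZ, SZ), add(SZ, SSZ))))
  step 5: S(S(add(S(add(SZ, SZ)), add(SZ, SSZ))))
  step 6: S(S(S(add(add(SZ, SZ), add(SZ, SSZ)))))
  step 7: S(S(S(add(S(add(Z, SZ)), add(SZ, SSZ)))))
  step 8: S(S(S(S(add(add(Z, SZ), add(SZ, SSZ))))))
  step 9: S(S(S(S(add(SZ, add(SZ, SSZ))))))
  step 10: S(S(S(S(S(add(Z, add(SZ, SSZ)))))))
  step 11: S(S(S(S(S(add(SZ, SSZ))))))
  step 12: S(S(S(S(S(S(add(Z, SSZ)))))))
  step 13: S^8(Z)

Answer: normal form = S^8(Z)  (in 13 steps)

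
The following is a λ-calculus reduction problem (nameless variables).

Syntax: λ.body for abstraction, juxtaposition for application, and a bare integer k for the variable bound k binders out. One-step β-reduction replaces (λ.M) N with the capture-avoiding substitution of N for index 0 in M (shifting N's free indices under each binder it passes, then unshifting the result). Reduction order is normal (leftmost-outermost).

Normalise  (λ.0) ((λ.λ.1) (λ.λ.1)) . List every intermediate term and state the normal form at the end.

Answer: normal form = λ.λ.λ.1  (in 2 steps)

Reduction:
  start: (λ.0) ((λ.λ.1) (λ.λ.1))
  [1] (λ.λ.1) (λ.λ.1)
  [2] λ.λ.λ.1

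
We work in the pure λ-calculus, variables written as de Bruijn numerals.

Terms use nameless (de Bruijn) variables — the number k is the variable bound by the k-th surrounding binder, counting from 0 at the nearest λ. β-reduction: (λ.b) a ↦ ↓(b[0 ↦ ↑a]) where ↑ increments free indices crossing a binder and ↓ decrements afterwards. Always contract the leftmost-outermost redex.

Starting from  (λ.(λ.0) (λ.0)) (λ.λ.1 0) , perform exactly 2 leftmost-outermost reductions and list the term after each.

  start: (λ.(λ.0) (λ.0)) (λ.λ.1 0)
  step 1: (λ.0) (λ.0)
  step 2: λ.0

Answer: after 2 steps: λ.0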